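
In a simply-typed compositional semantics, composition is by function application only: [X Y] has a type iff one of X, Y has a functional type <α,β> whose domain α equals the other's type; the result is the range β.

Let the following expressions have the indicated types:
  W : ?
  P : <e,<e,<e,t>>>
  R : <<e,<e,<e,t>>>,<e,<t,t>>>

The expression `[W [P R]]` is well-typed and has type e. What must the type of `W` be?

<<e,<t,t>>,e>

[W [P R]] is required to be e. [P R] : <e,<t,t>> cannot yield e as functor, so W : <<e,<t,t>>,e>.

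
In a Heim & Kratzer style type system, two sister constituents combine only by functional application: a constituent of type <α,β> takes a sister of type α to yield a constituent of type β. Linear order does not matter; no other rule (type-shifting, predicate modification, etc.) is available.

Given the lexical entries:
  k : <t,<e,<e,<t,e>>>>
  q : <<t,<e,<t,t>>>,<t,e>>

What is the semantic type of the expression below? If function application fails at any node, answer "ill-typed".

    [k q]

ill-typed

[k q]: <t,<e,<e,<t,e>>>> and <<t,<e,<t,t>>>,<t,e>> cannot combine by function application — type clash.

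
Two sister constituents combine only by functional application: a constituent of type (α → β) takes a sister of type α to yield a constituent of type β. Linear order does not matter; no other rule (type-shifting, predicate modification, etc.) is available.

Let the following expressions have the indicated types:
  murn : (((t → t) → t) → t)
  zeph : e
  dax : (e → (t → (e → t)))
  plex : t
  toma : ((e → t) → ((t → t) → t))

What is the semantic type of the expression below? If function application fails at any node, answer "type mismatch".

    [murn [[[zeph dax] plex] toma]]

At [zeph dax], dax : (e → (t → (e → t))) takes zeph : e, giving (t → (e → t)).
At [[zeph dax] plex], [zeph dax] : (t → (e → t)) takes plex : t, giving (e → t).
At [[[zeph dax] plex] toma], toma : ((e → t) → ((t → t) → t)) takes [[zeph dax] plex] : (e → t), giving ((t → t) → t).
At [murn [[[zeph dax] plex] toma]], murn : (((t → t) → t) → t) takes [[[zeph dax] plex] toma] : ((t → t) → t), giving t.

t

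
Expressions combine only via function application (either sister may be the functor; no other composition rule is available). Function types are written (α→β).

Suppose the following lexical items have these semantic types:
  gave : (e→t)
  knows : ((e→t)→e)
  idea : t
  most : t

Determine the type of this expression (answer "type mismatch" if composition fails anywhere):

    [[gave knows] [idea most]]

type mismatch

[gave knows]: ((e→t)→e) applied to (e→t) yields e.
[idea most]: t with t — neither is a function whose domain matches the other; composition fails here.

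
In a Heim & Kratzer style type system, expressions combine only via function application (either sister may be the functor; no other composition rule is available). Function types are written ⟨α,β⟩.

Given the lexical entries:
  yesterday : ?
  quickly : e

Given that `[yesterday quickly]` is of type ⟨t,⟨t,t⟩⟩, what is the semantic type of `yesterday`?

At [yesterday quickly] (required: ⟨t,⟨t,t⟩⟩): quickly is e, which is not a function with range ⟨t,⟨t,t⟩⟩; hence yesterday is the functor — type ⟨e,⟨t,⟨t,t⟩⟩⟩.

⟨e,⟨t,⟨t,t⟩⟩⟩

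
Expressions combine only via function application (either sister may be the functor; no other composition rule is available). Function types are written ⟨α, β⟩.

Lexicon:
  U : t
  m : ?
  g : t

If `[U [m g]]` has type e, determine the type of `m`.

[U [m g]] must have type e. The sister U has type t; that is not a function onto e, so [m g] must be the functor, of type ⟨t, e⟩.
[m g] must have type ⟨t, e⟩. The sister g has type t; that is not a function onto ⟨t, e⟩, so m must be the functor, of type ⟨t, ⟨t, e⟩⟩.

⟨t, ⟨t, e⟩⟩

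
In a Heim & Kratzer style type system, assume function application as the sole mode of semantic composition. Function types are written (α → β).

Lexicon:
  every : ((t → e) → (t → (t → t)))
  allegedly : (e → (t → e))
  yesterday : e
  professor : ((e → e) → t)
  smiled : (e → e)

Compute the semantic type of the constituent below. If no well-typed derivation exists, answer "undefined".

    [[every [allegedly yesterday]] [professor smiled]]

(t → t)

[allegedly yesterday] — allegedly of type (e → (t → e)) combines with yesterday of type e: type (t → e).
[every [allegedly yesterday]] — every of type ((t → e) → (t → (t → t))) combines with [allegedly yesterday] of type (t → e): type (t → (t → t)).
[professor smiled] — professor of type ((e → e) → t) combines with smiled of type (e → e): type t.
[[every [allegedly yesterday]] [professor smiled]] — [every [allegedly yesterday]] of type (t → (t → t)) combines with [professor smiled] of type t: type (t → t).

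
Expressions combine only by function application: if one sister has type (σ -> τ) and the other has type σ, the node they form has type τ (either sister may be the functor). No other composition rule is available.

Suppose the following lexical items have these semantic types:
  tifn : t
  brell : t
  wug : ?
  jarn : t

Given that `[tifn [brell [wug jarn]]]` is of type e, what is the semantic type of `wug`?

(t -> (t -> (t -> e)))

For [tifn [brell [wug jarn]]] to have type e with tifn of type t, [brell [wug jarn]] must be the function: [brell [wug jarn]] : (t -> e).
For [brell [wug jarn]] to have type (t -> e) with brell of type t, [wug jarn] must be the function: [wug jarn] : (t -> (t -> e)).
For [wug jarn] to have type (t -> (t -> e)) with jarn of type t, wug must be the function: wug : (t -> (t -> (t -> e))).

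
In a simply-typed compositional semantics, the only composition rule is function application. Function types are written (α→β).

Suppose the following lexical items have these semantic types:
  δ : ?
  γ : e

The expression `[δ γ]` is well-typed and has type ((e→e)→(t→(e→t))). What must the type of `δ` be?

[δ γ] must have type ((e→e)→(t→(e→t))). The sister γ has type e; that is not a function onto ((e→e)→(t→(e→t))), so δ must be the functor, of type (e→((e→e)→(t→(e→t)))).

(e→((e→e)→(t→(e→t))))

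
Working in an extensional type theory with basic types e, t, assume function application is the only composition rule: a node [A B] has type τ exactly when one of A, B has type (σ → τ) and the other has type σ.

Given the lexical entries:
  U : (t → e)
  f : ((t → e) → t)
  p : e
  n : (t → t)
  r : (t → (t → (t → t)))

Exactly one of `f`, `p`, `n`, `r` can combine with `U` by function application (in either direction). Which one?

f — combines: f : ((t → e) → t) takes U : (t → e) as argument, giving t.
p : e — no; U wants t, and p wants nothing (atomic).
n : (t → t) — no; U wants t, and n wants t.
r : (t → (t → (t → t))) — no; U wants t, and r wants t.

f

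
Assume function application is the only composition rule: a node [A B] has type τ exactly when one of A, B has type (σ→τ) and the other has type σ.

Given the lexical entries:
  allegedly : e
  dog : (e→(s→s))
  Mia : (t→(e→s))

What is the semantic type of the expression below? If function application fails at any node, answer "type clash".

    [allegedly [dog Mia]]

[dog Mia]: (e→(s→s)) and (t→(e→s)) cannot combine by function application — type clash.

type clash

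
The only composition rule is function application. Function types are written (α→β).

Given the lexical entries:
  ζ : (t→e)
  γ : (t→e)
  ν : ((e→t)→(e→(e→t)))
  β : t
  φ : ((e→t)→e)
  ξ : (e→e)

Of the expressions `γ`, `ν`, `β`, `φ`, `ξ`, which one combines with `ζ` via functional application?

γ : (t→e) — no; ζ wants t, and γ wants t.
ν : ((e→t)→(e→(e→t))) — no; ζ wants t, and ν wants (e→t).
β — combines: ζ : (t→e) takes β : t as argument, giving e.
φ : ((e→t)→e) — no; ζ wants t, and φ wants (e→t).
ξ : (e→e) — no; ζ wants t, and ξ wants e.

β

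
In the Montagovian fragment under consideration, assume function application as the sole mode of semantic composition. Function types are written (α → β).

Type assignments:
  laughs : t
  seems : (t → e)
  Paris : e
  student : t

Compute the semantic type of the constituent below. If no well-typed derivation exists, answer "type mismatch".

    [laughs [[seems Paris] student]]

type mismatch

[seems Paris]: (t → e) with e — neither is a function whose domain matches the other; composition fails here.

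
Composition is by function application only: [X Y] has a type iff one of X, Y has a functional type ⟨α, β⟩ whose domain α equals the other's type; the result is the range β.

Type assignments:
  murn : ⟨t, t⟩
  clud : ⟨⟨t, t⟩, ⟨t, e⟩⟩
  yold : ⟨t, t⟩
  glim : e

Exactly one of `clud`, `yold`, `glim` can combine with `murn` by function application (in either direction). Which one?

clud

clud — combines: clud : ⟨⟨t, t⟩, ⟨t, e⟩⟩ takes murn : ⟨t, t⟩ as argument, giving ⟨t, e⟩.
yold : ⟨t, t⟩ — neither side's domain matches the other.
glim : e — neither side's domain matches the other.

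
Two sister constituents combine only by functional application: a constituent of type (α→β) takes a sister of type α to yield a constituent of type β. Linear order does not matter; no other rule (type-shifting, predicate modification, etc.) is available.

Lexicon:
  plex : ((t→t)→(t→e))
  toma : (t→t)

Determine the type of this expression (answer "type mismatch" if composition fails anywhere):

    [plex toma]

(t→e)

[plex toma]: functor plex : ((t→t)→(t→e)), argument toma : (t→t); result (t→e).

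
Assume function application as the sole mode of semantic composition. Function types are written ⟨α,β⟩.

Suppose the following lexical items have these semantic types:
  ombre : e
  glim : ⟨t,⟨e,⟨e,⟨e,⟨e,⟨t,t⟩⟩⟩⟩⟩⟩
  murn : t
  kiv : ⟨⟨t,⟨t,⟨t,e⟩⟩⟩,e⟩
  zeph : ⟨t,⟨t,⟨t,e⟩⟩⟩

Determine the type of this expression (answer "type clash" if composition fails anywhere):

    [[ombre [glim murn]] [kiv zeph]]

⟨e,⟨e,⟨t,t⟩⟩⟩

[glim murn]: ⟨t,⟨e,⟨e,⟨e,⟨e,⟨t,t⟩⟩⟩⟩⟩⟩ applied to t yields ⟨e,⟨e,⟨e,⟨e,⟨t,t⟩⟩⟩⟩⟩.
[ombre [glim murn]]: ⟨e,⟨e,⟨e,⟨e,⟨t,t⟩⟩⟩⟩⟩ applied to e yields ⟨e,⟨e,⟨e,⟨t,t⟩⟩⟩⟩.
[kiv zeph]: ⟨⟨t,⟨t,⟨t,e⟩⟩⟩,e⟩ applied to ⟨t,⟨t,⟨t,e⟩⟩⟩ yields e.
[[ombre [glim murn]] [kiv zeph]]: ⟨e,⟨e,⟨e,⟨t,t⟩⟩⟩⟩ applied to e yields ⟨e,⟨e,⟨t,t⟩⟩⟩.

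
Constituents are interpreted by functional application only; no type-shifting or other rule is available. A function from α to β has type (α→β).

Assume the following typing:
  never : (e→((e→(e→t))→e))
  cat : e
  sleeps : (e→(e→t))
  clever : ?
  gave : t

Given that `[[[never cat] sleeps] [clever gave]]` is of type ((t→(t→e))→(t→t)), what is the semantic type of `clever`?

[[[never cat] sleeps] [clever gave]] must have type ((t→(t→e))→(t→t)). The sister [[never cat] sleeps] has type e; that is not a function onto ((t→(t→e))→(t→t)), so [clever gave] must be the functor, of type (e→((t→(t→e))→(t→t))).
[clever gave] must have type (e→((t→(t→e))→(t→t))). The sister gave has type t; that is not a function onto (e→((t→(t→e))→(t→t))), so clever must be the functor, of type (t→(e→((t→(t→e))→(t→t)))).

(t→(e→((t→(t→e))→(t→t))))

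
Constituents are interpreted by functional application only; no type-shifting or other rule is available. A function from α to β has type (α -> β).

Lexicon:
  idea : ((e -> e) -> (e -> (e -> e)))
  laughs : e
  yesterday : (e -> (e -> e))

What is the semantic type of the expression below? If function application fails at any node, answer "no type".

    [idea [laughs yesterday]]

(e -> (e -> e))

[laughs yesterday]: (e -> (e -> e)) applied to e yields (e -> e).
[idea [laughs yesterday]]: ((e -> e) -> (e -> (e -> e))) applied to (e -> e) yields (e -> (e -> e)).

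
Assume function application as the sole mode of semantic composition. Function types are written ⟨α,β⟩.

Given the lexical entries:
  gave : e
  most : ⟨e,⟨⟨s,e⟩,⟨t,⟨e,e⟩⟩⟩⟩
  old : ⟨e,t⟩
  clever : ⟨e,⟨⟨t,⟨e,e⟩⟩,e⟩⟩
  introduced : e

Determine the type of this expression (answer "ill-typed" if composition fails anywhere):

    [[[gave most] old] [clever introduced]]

ill-typed

[gave most]: most is ⟨e,⟨⟨s,e⟩,⟨t,⟨e,e⟩⟩⟩⟩, gave is e; result ⟨⟨s,e⟩,⟨t,⟨e,e⟩⟩⟩.
[[gave most] old]: ⟨⟨s,e⟩,⟨t,⟨e,e⟩⟩⟩ with ⟨e,t⟩ — neither is a function whose domain matches the other; composition fails here.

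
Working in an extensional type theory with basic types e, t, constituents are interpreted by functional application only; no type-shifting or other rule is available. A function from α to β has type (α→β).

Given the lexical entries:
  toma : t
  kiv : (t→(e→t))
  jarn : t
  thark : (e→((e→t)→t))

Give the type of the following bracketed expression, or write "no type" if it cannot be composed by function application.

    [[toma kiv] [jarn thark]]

[toma kiv]: kiv is (t→(e→t)), toma is t; result (e→t).
At [jarn thark]: neither t nor (e→((e→t)→t)) can take the other as argument; the node is ill-typed.

no type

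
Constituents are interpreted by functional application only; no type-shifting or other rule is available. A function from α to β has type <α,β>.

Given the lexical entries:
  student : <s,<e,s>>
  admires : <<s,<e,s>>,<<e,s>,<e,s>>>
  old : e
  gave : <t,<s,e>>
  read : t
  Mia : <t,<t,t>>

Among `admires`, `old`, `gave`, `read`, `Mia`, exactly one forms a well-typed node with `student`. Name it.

admires

admires — combines: admires : <<s,<e,s>>,<<e,s>,<e,s>>> takes student : <s,<e,s>> as argument, giving <<e,s>,<e,s>>.
old : e — student needs s; old needs nothing (atomic); neither fits.
gave : <t,<s,e>> — student needs s; gave needs t; neither fits.
read : t — student needs s; read needs nothing (atomic); neither fits.
Mia : <t,<t,t>> — student needs s; Mia needs t; neither fits.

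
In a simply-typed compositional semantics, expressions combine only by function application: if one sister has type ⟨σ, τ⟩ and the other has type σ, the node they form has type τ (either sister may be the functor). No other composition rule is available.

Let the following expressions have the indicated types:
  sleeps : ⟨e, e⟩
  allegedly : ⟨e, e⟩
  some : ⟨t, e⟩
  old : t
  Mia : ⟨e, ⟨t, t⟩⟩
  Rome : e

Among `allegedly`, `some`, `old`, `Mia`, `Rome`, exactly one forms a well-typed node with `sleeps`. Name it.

allegedly : ⟨e, e⟩ — neither side's domain matches the other.
some : ⟨t, e⟩ — neither side's domain matches the other.
old : t — neither side's domain matches the other.
Mia : ⟨e, ⟨t, t⟩⟩ — neither side's domain matches the other.
Rome — combines: sleeps : ⟨e, e⟩ takes Rome : e as argument, giving e.

Rome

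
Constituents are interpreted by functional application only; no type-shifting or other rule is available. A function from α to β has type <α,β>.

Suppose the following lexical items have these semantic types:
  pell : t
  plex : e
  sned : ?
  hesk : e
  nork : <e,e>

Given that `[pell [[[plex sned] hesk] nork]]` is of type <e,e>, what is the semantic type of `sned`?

At [pell [[[plex sned] hesk] nork]] (required: <e,e>): pell is t, which is not a function with range <e,e>; hence [[[plex sned] hesk] nork] is the functor — type <t,<e,e>>.
At [[[plex sned] hesk] nork] (required: <t,<e,e>>): nork is <e,e>, which is not a function with range <t,<e,e>>; hence [[plex sned] hesk] is the functor — type <<e,e>,<t,<e,e>>>.
At [[plex sned] hesk] (required: <<e,e>,<t,<e,e>>>): hesk is e, which is not a function with range <<e,e>,<t,<e,e>>>; hence [plex sned] is the functor — type <e,<<e,e>,<t,<e,e>>>>.
At [plex sned] (required: <e,<<e,e>,<t,<e,e>>>>): plex is e, which is not a function with range <e,<<e,e>,<t,<e,e>>>>; hence sned is the functor — type <e,<e,<<e,e>,<t,<e,e>>>>>.

<e,<e,<<e,e>,<t,<e,e>>>>>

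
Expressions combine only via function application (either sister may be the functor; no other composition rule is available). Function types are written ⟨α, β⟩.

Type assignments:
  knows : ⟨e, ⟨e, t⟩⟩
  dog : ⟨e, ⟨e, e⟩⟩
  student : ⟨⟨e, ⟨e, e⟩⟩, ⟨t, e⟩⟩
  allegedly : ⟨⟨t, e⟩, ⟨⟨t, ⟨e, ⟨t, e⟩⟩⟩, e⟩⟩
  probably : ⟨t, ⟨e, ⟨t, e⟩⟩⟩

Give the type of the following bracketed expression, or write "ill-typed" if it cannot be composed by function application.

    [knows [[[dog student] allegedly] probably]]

[dog student] — student of type ⟨⟨e, ⟨e, e⟩⟩, ⟨t, e⟩⟩ combines with dog of type ⟨e, ⟨e, e⟩⟩: type ⟨t, e⟩.
[[dog student] allegedly] — allegedly of type ⟨⟨t, e⟩, ⟨⟨t, ⟨e, ⟨t, e⟩⟩⟩, e⟩⟩ combines with [dog student] of type ⟨t, e⟩: type ⟨⟨t, ⟨e, ⟨t, e⟩⟩⟩, e⟩.
[[[dog student] allegedly] probably] — [[dog student] allegedly] of type ⟨⟨t, ⟨e, ⟨t, e⟩⟩⟩, e⟩ combines with probably of type ⟨t, ⟨e, ⟨t, e⟩⟩⟩: type e.
[knows [[[dog student] allegedly] probably]] — knows of type ⟨e, ⟨e, t⟩⟩ combines with [[[dog student] allegedly] probably] of type e: type ⟨e, t⟩.

⟨e, t⟩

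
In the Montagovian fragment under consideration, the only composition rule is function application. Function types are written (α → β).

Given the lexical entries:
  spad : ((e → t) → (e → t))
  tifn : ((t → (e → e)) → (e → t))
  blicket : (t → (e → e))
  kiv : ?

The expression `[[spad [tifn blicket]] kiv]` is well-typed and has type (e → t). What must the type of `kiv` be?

For [[spad [tifn blicket]] kiv] to have type (e → t) with [spad [tifn blicket]] of type (e → t), kiv must be the function: kiv : ((e → t) → (e → t)).

((e → t) → (e → t))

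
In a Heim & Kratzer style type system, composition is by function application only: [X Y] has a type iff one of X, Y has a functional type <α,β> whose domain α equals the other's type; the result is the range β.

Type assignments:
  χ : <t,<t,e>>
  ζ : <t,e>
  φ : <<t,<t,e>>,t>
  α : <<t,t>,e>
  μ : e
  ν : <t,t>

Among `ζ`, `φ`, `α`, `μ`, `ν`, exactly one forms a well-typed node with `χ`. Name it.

ζ : <t,e> — neither side's domain matches the other.
φ — combines: φ : <<t,<t,e>>,t> takes χ : <t,<t,e>> as argument, giving t.
α : <<t,t>,e> — neither side's domain matches the other.
μ : e — neither side's domain matches the other.
ν : <t,t> — neither side's domain matches the other.

φ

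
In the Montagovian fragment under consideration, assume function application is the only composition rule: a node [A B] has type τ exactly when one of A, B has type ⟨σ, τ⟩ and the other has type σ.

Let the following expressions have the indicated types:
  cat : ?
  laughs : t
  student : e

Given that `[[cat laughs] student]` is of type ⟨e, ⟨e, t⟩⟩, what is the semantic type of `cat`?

⟨t, ⟨e, ⟨e, ⟨e, t⟩⟩⟩⟩

For [[cat laughs] student] to have type ⟨e, ⟨e, t⟩⟩ with student of type e, [cat laughs] must be the function: [cat laughs] : ⟨e, ⟨e, ⟨e, t⟩⟩⟩.
For [cat laughs] to have type ⟨e, ⟨e, ⟨e, t⟩⟩⟩ with laughs of type t, cat must be the function: cat : ⟨t, ⟨e, ⟨e, ⟨e, t⟩⟩⟩⟩.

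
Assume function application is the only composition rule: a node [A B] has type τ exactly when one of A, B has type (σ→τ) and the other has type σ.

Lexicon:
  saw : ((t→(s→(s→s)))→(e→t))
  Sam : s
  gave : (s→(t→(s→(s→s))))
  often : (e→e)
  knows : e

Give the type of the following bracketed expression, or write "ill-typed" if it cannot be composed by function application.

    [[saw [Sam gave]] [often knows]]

[Sam gave]: (s→(t→(s→(s→s)))) applied to s yields (t→(s→(s→s))).
[saw [Sam gave]]: ((t→(s→(s→s)))→(e→t)) applied to (t→(s→(s→s))) yields (e→t).
[often knows]: (e→e) applied to e yields e.
[[saw [Sam gave]] [often knows]]: (e→t) applied to e yields t.

t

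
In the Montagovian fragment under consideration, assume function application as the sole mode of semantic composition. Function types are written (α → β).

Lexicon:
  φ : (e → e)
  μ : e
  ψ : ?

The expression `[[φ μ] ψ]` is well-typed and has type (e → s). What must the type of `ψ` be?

(e → (e → s))

[[φ μ] ψ] is required to be (e → s). [φ μ] : e cannot yield (e → s) as functor, so ψ : (e → (e → s)).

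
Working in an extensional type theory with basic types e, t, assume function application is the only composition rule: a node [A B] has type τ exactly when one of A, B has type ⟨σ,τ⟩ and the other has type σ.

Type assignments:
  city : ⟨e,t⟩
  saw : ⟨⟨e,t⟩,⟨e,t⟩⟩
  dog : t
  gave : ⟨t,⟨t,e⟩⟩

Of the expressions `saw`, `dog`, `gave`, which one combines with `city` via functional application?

saw

saw — combines: saw : ⟨⟨e,t⟩,⟨e,t⟩⟩ takes city : ⟨e,t⟩ as argument, giving ⟨e,t⟩.
dog : t — city needs e; dog needs nothing (atomic); neither fits.
gave : ⟨t,⟨t,e⟩⟩ — city needs e; gave needs t; neither fits.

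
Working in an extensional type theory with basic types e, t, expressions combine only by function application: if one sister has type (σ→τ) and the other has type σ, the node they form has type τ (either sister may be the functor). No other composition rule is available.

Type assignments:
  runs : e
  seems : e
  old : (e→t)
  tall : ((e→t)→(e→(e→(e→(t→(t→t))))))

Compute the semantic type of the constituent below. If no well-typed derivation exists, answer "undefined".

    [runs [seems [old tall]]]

[old tall]: ((e→t)→(e→(e→(e→(t→(t→t)))))) applied to (e→t) yields (e→(e→(e→(t→(t→t))))).
[seems [old tall]]: (e→(e→(e→(t→(t→t))))) applied to e yields (e→(e→(t→(t→t)))).
[runs [seems [old tall]]]: (e→(e→(t→(t→t)))) applied to e yields (e→(t→(t→t))).

(e→(t→(t→t)))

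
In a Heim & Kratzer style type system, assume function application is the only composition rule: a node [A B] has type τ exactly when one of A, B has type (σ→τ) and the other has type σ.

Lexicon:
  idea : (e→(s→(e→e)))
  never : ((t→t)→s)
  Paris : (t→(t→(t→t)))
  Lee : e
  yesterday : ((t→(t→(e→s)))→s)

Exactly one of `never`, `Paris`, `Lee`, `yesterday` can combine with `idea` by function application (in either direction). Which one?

Lee

never : ((t→t)→s) — does not combine with idea.
Paris : (t→(t→(t→t))) — does not combine with idea.
Lee — combines: idea : (e→(s→(e→e))) takes Lee : e as argument, giving (s→(e→e)).
yesterday : ((t→(t→(e→s)))→s) — does not combine with idea.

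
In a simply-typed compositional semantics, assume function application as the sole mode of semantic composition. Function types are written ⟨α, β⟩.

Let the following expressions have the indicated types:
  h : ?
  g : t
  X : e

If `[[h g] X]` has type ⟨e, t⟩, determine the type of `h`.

⟨t, ⟨e, ⟨e, t⟩⟩⟩

At [[h g] X] (required: ⟨e, t⟩): X is e, which is not a function with range ⟨e, t⟩; hence [h g] is the functor — type ⟨e, ⟨e, t⟩⟩.
At [h g] (required: ⟨e, ⟨e, t⟩⟩): g is t, which is not a function with range ⟨e, ⟨e, t⟩⟩; hence h is the functor — type ⟨t, ⟨e, ⟨e, t⟩⟩⟩.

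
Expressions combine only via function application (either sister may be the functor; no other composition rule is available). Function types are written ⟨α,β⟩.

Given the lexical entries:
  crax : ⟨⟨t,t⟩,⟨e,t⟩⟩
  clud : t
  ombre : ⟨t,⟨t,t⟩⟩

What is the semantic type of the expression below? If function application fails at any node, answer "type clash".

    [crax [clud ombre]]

⟨e,t⟩

[clud ombre] — ombre of type ⟨t,⟨t,t⟩⟩ combines with clud of type t: type ⟨t,t⟩.
[crax [clud ombre]] — crax of type ⟨⟨t,t⟩,⟨e,t⟩⟩ combines with [clud ombre] of type ⟨t,t⟩: type ⟨e,t⟩.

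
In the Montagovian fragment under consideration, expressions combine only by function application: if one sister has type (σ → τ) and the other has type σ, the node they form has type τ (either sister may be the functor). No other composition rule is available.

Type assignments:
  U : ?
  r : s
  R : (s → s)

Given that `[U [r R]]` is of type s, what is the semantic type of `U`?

(s → s)

[U [r R]] is required to be s. [r R] : s cannot yield s as functor, so U : (s → s).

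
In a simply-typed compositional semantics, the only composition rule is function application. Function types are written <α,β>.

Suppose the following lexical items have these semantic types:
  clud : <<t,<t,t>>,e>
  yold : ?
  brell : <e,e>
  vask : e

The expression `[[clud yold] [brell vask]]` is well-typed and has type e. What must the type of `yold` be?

<<<t,<t,t>>,e>,<e,e>>

[[clud yold] [brell vask]] must have type e. The sister [brell vask] has type e; that is not a function onto e, so [clud yold] must be the functor, of type <e,e>.
[clud yold] must have type <e,e>. The sister clud has type <<t,<t,t>>,e>; that is not a function onto <e,e>, so yold must be the functor, of type <<<t,<t,t>>,e>,<e,e>>.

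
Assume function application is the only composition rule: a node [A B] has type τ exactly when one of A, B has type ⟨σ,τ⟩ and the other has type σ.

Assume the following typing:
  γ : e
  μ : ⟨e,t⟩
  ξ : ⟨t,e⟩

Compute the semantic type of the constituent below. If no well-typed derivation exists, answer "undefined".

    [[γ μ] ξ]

[γ μ]: μ is ⟨e,t⟩, γ is e; result t.
[[γ μ] ξ]: ξ is ⟨t,e⟩, [γ μ] is t; result e.

e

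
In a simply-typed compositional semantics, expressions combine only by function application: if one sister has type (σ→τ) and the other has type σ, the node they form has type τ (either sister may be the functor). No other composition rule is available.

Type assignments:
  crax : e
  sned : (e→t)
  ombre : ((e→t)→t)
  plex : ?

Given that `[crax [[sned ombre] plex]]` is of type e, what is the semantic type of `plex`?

For [crax [[sned ombre] plex]] to have type e with crax of type e, [[sned ombre] plex] must be the function: [[sned ombre] plex] : (e→e).
For [[sned ombre] plex] to have type (e→e) with [sned ombre] of type t, plex must be the function: plex : (t→(e→e)).

(t→(e→e))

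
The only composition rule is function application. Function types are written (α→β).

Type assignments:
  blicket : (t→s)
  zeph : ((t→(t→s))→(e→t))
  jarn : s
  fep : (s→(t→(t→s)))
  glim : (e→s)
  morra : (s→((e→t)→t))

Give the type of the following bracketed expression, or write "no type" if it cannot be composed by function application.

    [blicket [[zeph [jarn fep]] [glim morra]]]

[jarn fep]: functor fep : (s→(t→(t→s))), argument jarn : s; result (t→(t→s)).
[zeph [jarn fep]]: functor zeph : ((t→(t→s))→(e→t)), argument [jarn fep] : (t→(t→s)); result (e→t).
[glim morra]: (e→s) with (s→((e→t)→t)) — neither is a function whose domain matches the other; composition fails here.

no type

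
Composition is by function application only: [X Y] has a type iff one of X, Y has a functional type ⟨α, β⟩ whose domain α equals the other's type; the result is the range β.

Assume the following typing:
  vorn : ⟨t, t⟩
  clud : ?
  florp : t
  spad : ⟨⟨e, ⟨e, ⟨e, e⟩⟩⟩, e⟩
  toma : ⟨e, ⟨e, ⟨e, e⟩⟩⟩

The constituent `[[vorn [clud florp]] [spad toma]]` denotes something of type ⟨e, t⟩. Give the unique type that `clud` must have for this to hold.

[[vorn [clud florp]] [spad toma]] must have type ⟨e, t⟩. The sister [spad toma] has type e; that is not a function onto ⟨e, t⟩, so [vorn [clud florp]] must be the functor, of type ⟨e, ⟨e, t⟩⟩.
[vorn [clud florp]] must have type ⟨e, ⟨e, t⟩⟩. The sister vorn has type ⟨t, t⟩; that is not a function onto ⟨e, ⟨e, t⟩⟩, so [clud florp] must be the functor, of type ⟨⟨t, t⟩, ⟨e, ⟨e, t⟩⟩⟩.
[clud florp] must have type ⟨⟨t, t⟩, ⟨e, ⟨e, t⟩⟩⟩. The sister florp has type t; that is not a function onto ⟨⟨t, t⟩, ⟨e, ⟨e, t⟩⟩⟩, so clud must be the functor, of type ⟨t, ⟨⟨t, t⟩, ⟨e, ⟨e, t⟩⟩⟩⟩.

⟨t, ⟨⟨t, t⟩, ⟨e, ⟨e, t⟩⟩⟩⟩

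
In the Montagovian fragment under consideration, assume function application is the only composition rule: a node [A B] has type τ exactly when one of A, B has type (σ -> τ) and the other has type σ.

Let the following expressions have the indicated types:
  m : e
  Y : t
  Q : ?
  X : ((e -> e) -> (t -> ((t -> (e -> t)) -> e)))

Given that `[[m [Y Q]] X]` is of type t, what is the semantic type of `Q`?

(t -> (e -> (((e -> e) -> (t -> ((t -> (e -> t)) -> e))) -> t)))

For [[m [Y Q]] X] to have type t with X of type ((e -> e) -> (t -> ((t -> (e -> t)) -> e))), [m [Y Q]] must be the function: [m [Y Q]] : (((e -> e) -> (t -> ((t -> (e -> t)) -> e))) -> t).
For [m [Y Q]] to have type (((e -> e) -> (t -> ((t -> (e -> t)) -> e))) -> t) with m of type e, [Y Q] must be the function: [Y Q] : (e -> (((e -> e) -> (t -> ((t -> (e -> t)) -> e))) -> t)).
For [Y Q] to have type (e -> (((e -> e) -> (t -> ((t -> (e -> t)) -> e))) -> t)) with Y of type t, Q must be the function: Q : (t -> (e -> (((e -> e) -> (t -> ((t -> (e -> t)) -> e))) -> t))).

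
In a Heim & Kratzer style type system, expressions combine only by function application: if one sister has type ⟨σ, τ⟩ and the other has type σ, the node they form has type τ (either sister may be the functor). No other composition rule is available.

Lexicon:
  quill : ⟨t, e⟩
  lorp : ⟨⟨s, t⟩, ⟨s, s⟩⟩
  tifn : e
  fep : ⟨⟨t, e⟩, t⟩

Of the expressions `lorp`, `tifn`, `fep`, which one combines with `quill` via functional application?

lorp : ⟨⟨s, t⟩, ⟨s, s⟩⟩ — quill needs t; lorp needs ⟨s, t⟩; neither fits.
tifn : e — quill needs t; tifn needs nothing (atomic); neither fits.
fep — combines: fep : ⟨⟨t, e⟩, t⟩ takes quill : ⟨t, e⟩ as argument, giving t.

fep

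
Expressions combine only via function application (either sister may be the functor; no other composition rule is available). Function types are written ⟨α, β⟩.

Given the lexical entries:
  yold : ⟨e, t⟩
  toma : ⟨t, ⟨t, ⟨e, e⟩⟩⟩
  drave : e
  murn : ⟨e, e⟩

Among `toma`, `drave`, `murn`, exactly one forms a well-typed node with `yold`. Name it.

toma : ⟨t, ⟨t, ⟨e, e⟩⟩⟩ — no; yold wants e, and toma wants t.
drave — combines: yold : ⟨e, t⟩ takes drave : e as argument, giving t.
murn : ⟨e, e⟩ — no; yold wants e, and murn wants e.

drave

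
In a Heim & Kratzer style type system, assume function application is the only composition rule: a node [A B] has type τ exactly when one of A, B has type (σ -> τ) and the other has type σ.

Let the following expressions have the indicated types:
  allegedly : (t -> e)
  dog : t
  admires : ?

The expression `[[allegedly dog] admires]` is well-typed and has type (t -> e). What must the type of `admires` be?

(e -> (t -> e))

At [[allegedly dog] admires] (required: (t -> e)): [allegedly dog] is e, which is not a function with range (t -> e); hence admires is the functor — type (e -> (t -> e)).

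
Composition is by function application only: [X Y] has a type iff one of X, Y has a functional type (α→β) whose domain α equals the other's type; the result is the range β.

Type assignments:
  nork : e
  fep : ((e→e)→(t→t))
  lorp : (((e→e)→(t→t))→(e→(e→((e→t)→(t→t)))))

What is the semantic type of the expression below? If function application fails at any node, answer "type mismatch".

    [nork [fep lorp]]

(e→((e→t)→(t→t)))

At [fep lorp], lorp : (((e→e)→(t→t))→(e→(e→((e→t)→(t→t))))) takes fep : ((e→e)→(t→t)), giving (e→(e→((e→t)→(t→t)))).
At [nork [fep lorp]], [fep lorp] : (e→(e→((e→t)→(t→t)))) takes nork : e, giving (e→((e→t)→(t→t))).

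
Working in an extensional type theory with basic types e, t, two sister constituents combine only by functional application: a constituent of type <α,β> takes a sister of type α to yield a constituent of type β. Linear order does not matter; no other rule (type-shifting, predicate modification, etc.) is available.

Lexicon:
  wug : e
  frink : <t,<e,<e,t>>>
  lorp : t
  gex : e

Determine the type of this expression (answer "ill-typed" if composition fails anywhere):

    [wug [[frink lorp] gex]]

[frink lorp] — frink of type <t,<e,<e,t>>> combines with lorp of type t: type <e,<e,t>>.
[[frink lorp] gex] — [frink lorp] of type <e,<e,t>> combines with gex of type e: type <e,t>.
[wug [[frink lorp] gex]] — [[frink lorp] gex] of type <e,t> combines with wug of type e: type t.

t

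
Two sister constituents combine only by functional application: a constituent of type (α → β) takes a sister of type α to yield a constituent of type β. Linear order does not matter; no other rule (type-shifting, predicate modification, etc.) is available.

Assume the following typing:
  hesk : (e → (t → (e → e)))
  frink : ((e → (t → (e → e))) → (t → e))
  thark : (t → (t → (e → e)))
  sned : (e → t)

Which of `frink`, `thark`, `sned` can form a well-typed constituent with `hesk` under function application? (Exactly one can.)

frink

frink — combines: frink : ((e → (t → (e → e))) → (t → e)) takes hesk : (e → (t → (e → e))) as argument, giving (t → e).
thark : (t → (t → (e → e))) — does not combine with hesk.
sned : (e → t) — does not combine with hesk.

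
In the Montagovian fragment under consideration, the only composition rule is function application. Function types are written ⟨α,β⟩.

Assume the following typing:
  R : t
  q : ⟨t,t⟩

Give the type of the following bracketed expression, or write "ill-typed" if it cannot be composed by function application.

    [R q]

[R q] — q of type ⟨t,t⟩ combines with R of type t: type t.

t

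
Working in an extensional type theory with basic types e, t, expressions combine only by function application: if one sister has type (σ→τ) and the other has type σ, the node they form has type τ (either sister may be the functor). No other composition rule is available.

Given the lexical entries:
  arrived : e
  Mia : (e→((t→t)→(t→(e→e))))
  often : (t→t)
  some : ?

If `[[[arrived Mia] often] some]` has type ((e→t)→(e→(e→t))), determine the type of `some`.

((t→(e→e))→((e→t)→(e→(e→t))))

[[[arrived Mia] often] some] must have type ((e→t)→(e→(e→t))). The sister [[arrived Mia] often] has type (t→(e→e)); that is not a function onto ((e→t)→(e→(e→t))), so some must be the functor, of type ((t→(e→e))→((e→t)→(e→(e→t)))).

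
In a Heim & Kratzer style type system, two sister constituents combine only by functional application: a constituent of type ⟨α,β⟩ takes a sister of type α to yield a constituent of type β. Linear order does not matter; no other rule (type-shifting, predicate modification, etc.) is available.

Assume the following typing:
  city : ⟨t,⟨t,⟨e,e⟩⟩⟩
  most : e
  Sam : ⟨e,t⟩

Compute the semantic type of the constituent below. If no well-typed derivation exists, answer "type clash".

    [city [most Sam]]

⟨t,⟨e,e⟩⟩

[most Sam]: functor Sam : ⟨e,t⟩, argument most : e; result t.
[city [most Sam]]: functor city : ⟨t,⟨t,⟨e,e⟩⟩⟩, argument [most Sam] : t; result ⟨t,⟨e,e⟩⟩.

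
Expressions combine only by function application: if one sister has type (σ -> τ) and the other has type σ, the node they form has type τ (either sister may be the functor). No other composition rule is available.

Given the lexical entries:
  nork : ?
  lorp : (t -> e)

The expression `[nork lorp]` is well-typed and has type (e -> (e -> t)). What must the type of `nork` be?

((t -> e) -> (e -> (e -> t)))

[nork lorp] is required to be (e -> (e -> t)). lorp : (t -> e) cannot yield (e -> (e -> t)) as functor, so nork : ((t -> e) -> (e -> (e -> t))).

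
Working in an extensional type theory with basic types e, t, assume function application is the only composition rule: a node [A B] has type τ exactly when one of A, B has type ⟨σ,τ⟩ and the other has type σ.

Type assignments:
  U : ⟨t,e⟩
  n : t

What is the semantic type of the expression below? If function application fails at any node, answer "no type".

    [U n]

[U n]: U is ⟨t,e⟩, n is t; result e.

e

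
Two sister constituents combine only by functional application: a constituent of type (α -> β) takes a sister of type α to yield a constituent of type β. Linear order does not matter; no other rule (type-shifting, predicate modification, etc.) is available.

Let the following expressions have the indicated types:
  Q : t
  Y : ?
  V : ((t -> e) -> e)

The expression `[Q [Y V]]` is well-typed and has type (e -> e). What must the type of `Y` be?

[Q [Y V]] must have type (e -> e). The sister Q has type t; that is not a function onto (e -> e), so [Y V] must be the functor, of type (t -> (e -> e)).
[Y V] must have type (t -> (e -> e)). The sister V has type ((t -> e) -> e); that is not a function onto (t -> (e -> e)), so Y must be the functor, of type (((t -> e) -> e) -> (t -> (e -> e))).

(((t -> e) -> e) -> (t -> (e -> e)))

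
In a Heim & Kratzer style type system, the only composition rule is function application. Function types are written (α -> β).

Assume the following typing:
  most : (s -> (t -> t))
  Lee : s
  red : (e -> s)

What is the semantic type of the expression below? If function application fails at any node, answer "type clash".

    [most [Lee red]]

[Lee red]: s and (e -> s) cannot combine by function application — type clash.

type clash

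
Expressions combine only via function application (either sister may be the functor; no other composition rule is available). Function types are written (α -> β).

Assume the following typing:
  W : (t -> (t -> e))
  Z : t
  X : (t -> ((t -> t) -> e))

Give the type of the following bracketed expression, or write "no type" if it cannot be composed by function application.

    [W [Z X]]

no type

[Z X] — X of type (t -> ((t -> t) -> e)) combines with Z of type t: type ((t -> t) -> e).
[W [Z X]]: (t -> (t -> e)) with ((t -> t) -> e) — neither is a function whose domain matches the other; composition fails here.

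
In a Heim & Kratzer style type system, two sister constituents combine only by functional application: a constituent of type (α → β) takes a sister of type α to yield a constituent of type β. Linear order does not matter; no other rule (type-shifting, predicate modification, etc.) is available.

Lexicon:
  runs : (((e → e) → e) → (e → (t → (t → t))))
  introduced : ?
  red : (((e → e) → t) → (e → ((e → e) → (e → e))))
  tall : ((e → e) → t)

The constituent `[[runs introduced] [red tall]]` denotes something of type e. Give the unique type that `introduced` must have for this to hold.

For [[runs introduced] [red tall]] to have type e with [red tall] of type (e → ((e → e) → (e → e))), [runs introduced] must be the function: [runs introduced] : ((e → ((e → e) → (e → e))) → e).
For [runs introduced] to have type ((e → ((e → e) → (e → e))) → e) with runs of type (((e → e) → e) → (e → (t → (t → t)))), introduced must be the function: introduced : ((((e → e) → e) → (e → (t → (t → t)))) → ((e → ((e → e) → (e → e))) → e)).

((((e → e) → e) → (e → (t → (t → t)))) → ((e → ((e → e) → (e → e))) → e))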